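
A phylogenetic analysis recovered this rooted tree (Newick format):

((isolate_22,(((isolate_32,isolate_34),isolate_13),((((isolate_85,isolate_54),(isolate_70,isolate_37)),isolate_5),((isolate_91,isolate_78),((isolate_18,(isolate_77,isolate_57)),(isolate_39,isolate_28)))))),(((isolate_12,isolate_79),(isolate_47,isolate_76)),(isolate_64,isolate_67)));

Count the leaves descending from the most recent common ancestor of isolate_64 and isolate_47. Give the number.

6

The MRCA of isolate_64 and isolate_47 is the node subtending (((isolate_12,isolate_79),(isolate_47,isolate_76)),(isolate_64,isolate_67)).
That clade contains 6 terminal taxa: isolate_12, isolate_47, isolate_64, isolate_67, isolate_76, isolate_79.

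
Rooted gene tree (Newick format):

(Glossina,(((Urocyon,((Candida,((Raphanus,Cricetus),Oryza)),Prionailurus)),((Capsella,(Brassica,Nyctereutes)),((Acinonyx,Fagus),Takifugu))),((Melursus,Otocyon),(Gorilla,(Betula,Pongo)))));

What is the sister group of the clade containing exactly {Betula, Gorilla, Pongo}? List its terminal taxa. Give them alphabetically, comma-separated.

Melursus, Otocyon

The clade containing exactly {Betula, Gorilla, Pongo} attaches to the tree at the node subtending ((Melursus,Otocyon),(Gorilla,(Betula,Pongo))).
The other lineage descending from that same node — the sister group — is (Melursus,Otocyon); its 2 tips in alphabetical order are the answer.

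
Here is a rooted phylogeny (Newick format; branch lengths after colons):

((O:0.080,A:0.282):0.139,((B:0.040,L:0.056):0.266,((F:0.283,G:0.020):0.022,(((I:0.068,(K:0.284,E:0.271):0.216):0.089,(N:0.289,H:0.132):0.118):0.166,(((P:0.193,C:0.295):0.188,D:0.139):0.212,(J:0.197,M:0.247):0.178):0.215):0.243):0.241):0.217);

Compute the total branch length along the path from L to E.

1.548

The path runs L → … → MRCA → … → E; the MRCA is the node subtending ((B,L),((F,G),(((I,(K,E)),(N,H)),(((P,C),D),(J,M))))).
Branch lengths along that path: 0.056 + 0.266 + 0.241 + 0.243 + 0.166 + 0.089 + 0.216 + 0.271 = 1.548.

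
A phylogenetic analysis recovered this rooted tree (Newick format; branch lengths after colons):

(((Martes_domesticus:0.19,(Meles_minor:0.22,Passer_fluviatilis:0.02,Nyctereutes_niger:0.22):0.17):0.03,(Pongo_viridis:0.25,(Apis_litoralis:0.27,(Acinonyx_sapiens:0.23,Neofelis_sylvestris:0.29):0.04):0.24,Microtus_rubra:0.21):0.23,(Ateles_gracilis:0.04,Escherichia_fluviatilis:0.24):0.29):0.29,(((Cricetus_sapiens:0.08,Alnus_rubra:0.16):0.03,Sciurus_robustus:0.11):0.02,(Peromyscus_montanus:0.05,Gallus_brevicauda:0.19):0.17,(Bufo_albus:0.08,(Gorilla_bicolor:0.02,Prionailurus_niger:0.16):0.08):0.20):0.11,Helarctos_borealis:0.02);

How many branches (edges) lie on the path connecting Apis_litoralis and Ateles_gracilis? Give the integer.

5

The MRCA of Apis_litoralis and Ateles_gracilis is the node subtending ((Martes_domesticus,(Meles_minor,Passer_fluviatilis,Nyctereutes_niger)),(Pongo_viridis,(Apis_litoralis,(Acinonyx_sapiens,Neofelis_sylvestris)),Microtus_rubra),(Ateles_gracilis,Escherichia_fluviatilis)).
From Apis_litoralis up to that node: 3 branches. From Ateles_gracilis up to the same node: 2 branches. Total: 3 + 2 = 5.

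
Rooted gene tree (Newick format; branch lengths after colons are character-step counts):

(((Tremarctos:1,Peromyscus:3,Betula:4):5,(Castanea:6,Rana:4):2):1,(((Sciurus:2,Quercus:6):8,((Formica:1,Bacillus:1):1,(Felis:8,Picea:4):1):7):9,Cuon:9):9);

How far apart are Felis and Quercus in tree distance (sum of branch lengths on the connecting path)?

30

The path runs Felis → … → MRCA → … → Quercus; the MRCA is the node subtending ((Sciurus,Quercus),((Formica,Bacillus),(Felis,Picea))).
Branch lengths along that path: 8 + 1 + 7 + 8 + 6 = 30.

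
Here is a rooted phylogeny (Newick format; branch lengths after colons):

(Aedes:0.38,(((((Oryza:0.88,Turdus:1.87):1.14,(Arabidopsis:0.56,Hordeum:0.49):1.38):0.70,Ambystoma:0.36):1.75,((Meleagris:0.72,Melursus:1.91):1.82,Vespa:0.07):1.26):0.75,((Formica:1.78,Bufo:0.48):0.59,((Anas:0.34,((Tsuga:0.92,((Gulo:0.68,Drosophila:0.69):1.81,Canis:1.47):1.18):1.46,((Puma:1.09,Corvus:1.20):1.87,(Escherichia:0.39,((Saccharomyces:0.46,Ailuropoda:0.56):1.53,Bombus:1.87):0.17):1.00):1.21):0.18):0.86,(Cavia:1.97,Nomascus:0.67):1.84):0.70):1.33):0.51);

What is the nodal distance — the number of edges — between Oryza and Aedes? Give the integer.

The MRCA of Oryza and Aedes is the root of the tree.
From Oryza up to that node: 6 branches. From Aedes up to the same node: 1 branch. Total: 6 + 1 = 7.

7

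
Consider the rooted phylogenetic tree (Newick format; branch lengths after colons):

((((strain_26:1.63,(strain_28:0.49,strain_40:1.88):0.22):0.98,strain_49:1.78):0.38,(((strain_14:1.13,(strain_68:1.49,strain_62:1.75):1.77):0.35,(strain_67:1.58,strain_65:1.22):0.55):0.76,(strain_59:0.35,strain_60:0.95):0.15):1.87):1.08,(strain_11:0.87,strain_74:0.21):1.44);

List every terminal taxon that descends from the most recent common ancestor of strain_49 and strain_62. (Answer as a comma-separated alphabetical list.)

strain_14, strain_26, strain_28, strain_40, strain_49, strain_59, strain_60, strain_62, strain_65, strain_67, strain_68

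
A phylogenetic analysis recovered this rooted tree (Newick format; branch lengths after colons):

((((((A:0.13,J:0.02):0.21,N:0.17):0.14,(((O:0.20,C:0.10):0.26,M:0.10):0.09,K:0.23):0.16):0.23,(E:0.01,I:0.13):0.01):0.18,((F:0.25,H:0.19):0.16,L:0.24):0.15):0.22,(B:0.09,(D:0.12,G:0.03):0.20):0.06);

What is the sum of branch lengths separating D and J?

The path runs D → … → MRCA → … → J; the MRCA is the root of the tree.
Branch lengths along that path: 0.12 + 0.20 + 0.06 + 0.22 + 0.18 + 0.23 + 0.14 + 0.21 + 0.02 = 1.38.

1.38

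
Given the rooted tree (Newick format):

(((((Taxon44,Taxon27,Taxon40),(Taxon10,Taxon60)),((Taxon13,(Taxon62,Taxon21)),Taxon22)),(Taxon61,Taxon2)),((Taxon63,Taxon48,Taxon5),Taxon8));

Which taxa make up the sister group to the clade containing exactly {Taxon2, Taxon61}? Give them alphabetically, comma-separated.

Taxon10, Taxon13, Taxon21, Taxon22, Taxon27, Taxon40, Taxon44, Taxon60, Taxon62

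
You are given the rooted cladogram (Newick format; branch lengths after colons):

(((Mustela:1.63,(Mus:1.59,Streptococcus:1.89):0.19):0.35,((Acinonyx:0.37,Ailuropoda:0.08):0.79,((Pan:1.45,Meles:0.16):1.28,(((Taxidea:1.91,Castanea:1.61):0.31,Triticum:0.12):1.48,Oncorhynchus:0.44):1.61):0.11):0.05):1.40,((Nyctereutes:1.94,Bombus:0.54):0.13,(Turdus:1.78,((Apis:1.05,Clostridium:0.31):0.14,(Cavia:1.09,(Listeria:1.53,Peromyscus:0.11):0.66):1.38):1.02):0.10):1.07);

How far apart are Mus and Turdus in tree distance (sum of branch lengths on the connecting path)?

6.48

The path runs Mus → … → MRCA → … → Turdus; the MRCA is the root of the tree.
Branch lengths along that path: 1.59 + 0.19 + 0.35 + 1.40 + 1.07 + 0.10 + 1.78 = 6.48.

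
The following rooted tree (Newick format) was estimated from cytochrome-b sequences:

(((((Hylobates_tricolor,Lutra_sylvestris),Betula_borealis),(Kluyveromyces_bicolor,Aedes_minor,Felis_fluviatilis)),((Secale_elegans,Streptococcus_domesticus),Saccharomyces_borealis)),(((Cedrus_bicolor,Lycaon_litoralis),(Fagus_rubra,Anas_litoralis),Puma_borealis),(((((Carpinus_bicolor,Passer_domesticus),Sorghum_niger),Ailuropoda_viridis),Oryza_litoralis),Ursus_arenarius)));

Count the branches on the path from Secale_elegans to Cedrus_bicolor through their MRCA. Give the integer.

The MRCA of Secale_elegans and Cedrus_bicolor is the root of the tree.
From Secale_elegans up to that node: 4 branches. From Cedrus_bicolor up to the same node: 4 branches. Total: 4 + 4 = 8.

8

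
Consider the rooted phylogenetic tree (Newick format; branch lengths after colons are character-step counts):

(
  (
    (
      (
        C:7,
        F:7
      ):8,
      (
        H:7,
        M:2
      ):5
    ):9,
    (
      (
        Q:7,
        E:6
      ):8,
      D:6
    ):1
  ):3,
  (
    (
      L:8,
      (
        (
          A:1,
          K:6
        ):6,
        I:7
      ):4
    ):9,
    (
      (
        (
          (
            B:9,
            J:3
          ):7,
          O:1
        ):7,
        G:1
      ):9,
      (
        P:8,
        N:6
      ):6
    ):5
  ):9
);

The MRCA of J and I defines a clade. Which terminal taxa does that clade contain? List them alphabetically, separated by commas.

A, B, G, I, J, K, L, N, O, P

Tracing J: it sits inside (B,J).
Tracing I: it sits inside ((A,K),I).
The smallest clade enclosing both is ((L,((A,K),I)),((((B,J),O),G),(P,N))); the answer is its 10 terminal taxa in alphabetical order.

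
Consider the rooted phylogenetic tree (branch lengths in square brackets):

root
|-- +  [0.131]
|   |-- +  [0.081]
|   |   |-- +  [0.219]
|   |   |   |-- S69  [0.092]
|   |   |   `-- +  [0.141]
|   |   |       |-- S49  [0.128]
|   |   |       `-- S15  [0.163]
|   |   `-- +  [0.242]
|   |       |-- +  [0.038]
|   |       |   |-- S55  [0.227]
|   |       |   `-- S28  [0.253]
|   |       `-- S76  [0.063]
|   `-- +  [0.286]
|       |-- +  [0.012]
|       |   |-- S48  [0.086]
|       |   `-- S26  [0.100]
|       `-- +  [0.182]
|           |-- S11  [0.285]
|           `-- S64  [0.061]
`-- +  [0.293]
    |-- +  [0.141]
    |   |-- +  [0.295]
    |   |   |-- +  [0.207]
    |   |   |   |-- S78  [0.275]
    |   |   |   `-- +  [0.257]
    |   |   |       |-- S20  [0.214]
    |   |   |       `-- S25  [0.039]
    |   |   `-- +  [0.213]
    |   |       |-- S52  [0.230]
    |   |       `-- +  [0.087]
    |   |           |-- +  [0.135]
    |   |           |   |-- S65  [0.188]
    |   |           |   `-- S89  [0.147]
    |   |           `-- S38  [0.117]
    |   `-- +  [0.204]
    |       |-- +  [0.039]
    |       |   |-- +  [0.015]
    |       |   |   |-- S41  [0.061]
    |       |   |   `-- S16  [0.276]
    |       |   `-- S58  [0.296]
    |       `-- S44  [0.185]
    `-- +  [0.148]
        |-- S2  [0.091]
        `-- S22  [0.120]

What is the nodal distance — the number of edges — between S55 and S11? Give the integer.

7

The MRCA of S55 and S11 is the node subtending (((S69,(S49,S15)),((S55,S28),S76)),((S48,S26),(S11,S64))).
From S55 up to that node: 4 branches. From S11 up to the same node: 3 branches. Total: 4 + 3 = 7.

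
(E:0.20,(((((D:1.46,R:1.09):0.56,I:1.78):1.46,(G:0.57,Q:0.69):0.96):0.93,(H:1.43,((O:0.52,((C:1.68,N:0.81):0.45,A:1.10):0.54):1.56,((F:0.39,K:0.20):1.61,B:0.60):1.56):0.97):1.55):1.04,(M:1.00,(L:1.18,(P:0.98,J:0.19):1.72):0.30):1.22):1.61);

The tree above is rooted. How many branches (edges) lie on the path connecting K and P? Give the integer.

The MRCA of K and P is the node subtending (((((D,R),I),(G,Q)),(H,((O,((C,N),A)),((F,K),B)))),(M,(L,(P,J)))).
From K up to that node: 6 branches. From P up to the same node: 4 branches. Total: 6 + 4 = 10.

10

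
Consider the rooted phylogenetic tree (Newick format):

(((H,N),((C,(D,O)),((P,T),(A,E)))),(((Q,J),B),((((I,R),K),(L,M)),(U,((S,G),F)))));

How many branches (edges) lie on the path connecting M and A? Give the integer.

10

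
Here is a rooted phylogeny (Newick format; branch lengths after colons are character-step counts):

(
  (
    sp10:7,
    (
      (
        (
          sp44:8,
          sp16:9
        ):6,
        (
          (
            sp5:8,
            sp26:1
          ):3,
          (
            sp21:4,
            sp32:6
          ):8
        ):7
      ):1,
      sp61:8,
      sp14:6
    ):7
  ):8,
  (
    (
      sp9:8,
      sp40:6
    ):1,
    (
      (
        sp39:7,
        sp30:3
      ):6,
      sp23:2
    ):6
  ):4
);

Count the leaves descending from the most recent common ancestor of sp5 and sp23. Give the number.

The MRCA of sp5 and sp23 is the root, so the clade is the entire tree.
That clade contains 14 terminal taxa: sp10, sp14, sp16, sp21, sp23, sp26, sp30, sp32, sp39, sp40, sp44, sp5, sp61, sp9.

14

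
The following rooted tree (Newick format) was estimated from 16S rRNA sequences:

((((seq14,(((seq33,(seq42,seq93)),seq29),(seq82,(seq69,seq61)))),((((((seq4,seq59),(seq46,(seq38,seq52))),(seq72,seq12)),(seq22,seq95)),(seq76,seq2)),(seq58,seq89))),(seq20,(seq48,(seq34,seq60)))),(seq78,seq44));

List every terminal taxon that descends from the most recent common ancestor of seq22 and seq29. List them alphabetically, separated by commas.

Tracing seq22: it sits inside (seq22,seq95).
Tracing seq29: it sits inside ((seq33,(seq42,seq93)),seq29).
The smallest clade enclosing both is ((seq14,(((seq33,(seq42,seq93)),seq29),(seq82,(seq69,seq61)))),((((((seq4,seq59),(seq46,(seq38,seq52))),(seq72,seq12)),(seq22,seq95)),(seq76,seq2)),(seq58,seq89))); the answer is its 21 terminal taxa in alphabetical order.

seq12, seq14, seq2, seq22, seq29, seq33, seq38, seq4, seq42, seq46, seq52, seq58, seq59, seq61, seq69, seq72, seq76, seq82, seq89, seq93, seq95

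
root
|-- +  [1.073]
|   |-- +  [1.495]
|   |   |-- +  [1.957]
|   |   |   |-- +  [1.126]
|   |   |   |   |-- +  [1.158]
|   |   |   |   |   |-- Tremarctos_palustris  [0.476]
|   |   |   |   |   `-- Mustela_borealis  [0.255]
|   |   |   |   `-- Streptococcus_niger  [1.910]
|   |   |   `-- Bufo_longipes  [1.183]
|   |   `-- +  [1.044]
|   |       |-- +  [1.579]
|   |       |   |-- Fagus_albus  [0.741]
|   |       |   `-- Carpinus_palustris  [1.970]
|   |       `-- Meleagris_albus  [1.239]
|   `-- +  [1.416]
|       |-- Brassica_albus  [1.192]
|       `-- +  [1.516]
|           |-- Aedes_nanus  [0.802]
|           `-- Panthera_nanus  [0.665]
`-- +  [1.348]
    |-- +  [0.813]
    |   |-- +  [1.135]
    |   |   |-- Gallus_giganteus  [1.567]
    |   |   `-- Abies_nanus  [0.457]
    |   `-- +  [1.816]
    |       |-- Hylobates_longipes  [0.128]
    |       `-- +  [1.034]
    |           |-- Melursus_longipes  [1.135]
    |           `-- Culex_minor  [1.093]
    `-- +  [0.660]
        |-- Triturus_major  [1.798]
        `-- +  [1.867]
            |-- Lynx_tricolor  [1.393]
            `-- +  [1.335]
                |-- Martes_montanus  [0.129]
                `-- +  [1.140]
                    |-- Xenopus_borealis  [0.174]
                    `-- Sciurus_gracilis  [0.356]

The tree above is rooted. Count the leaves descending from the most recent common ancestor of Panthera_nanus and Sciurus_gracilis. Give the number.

The MRCA of Panthera_nanus and Sciurus_gracilis is the root, so the clade is the entire tree.
That clade contains 20 terminal taxa: Abies_nanus, Aedes_nanus, Brassica_albus, Bufo_longipes, Carpinus_palustris, Culex_minor, Fagus_albus, Gallus_giganteus, Hylobates_longipes, Lynx_tricolor, Martes_montanus, Meleagris_albus, Melursus_longipes, Mustela_borealis, Panthera_nanus, Sciurus_gracilis, Streptococcus_niger, Tremarctos_palustris, Triturus_major, Xenopus_borealis.

20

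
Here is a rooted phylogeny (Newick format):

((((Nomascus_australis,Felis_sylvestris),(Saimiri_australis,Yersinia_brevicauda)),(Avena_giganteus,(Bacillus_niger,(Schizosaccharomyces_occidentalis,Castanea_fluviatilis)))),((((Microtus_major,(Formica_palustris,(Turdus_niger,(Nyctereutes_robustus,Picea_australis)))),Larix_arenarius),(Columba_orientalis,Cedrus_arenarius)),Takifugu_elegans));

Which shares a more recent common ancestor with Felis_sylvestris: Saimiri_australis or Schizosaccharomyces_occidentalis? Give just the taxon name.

The MRCA of Felis_sylvestris and Saimiri_australis subtends ((Nomascus_australis,Felis_sylvestris),(Saimiri_australis,Yersinia_brevicauda)) (4 taxa).
The MRCA of Felis_sylvestris and Schizosaccharomyces_occidentalis subtends (((Nomascus_australis,Felis_sylvestris),(Saimiri_australis,Yersinia_brevicauda)),(Avena_giganteus,(Bacillus_niger,(Schizosaccharomyces_occidentalis,Castanea_fluviatilis)))) (8 taxa).
The first is nested inside the second, so Felis_sylvestris shares a more recent common ancestor with Saimiri_australis.

Saimiri_australis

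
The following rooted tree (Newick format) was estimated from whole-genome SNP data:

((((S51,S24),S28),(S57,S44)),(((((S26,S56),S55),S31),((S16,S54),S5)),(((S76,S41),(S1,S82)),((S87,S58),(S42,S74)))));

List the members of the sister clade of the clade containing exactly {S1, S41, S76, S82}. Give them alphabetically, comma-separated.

S42, S58, S74, S87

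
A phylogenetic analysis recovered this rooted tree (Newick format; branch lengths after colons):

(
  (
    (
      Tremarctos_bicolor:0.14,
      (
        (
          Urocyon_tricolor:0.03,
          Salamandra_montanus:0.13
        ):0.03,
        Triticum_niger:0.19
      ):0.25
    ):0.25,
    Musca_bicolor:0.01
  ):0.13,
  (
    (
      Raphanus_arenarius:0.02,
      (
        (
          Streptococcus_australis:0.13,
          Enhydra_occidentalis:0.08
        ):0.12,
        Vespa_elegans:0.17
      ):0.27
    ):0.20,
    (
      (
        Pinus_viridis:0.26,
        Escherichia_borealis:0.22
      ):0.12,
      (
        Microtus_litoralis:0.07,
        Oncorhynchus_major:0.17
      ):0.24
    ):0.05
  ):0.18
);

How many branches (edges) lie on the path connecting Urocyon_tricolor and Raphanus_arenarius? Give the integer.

The MRCA of Urocyon_tricolor and Raphanus_arenarius is the root of the tree.
From Urocyon_tricolor up to that node: 5 branches. From Raphanus_arenarius up to the same node: 3 branches. Total: 5 + 3 = 8.

8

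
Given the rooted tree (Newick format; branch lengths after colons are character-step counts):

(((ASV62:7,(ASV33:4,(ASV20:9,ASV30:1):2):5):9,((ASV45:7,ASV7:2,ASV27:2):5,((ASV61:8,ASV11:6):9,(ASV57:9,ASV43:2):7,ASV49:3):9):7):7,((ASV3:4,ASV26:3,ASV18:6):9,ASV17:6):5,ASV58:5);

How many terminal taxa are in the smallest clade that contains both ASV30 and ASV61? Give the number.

The MRCA of ASV30 and ASV61 is the node subtending ((ASV62,(ASV33,(ASV20,ASV30))),((ASV45,ASV7,ASV27),((ASV61,ASV11),(ASV57,ASV43),ASV49))).
That clade contains 12 terminal taxa: ASV11, ASV20, ASV27, ASV30, ASV33, ASV43, ASV45, ASV49, ASV57, ASV61, ASV62, ASV7.

12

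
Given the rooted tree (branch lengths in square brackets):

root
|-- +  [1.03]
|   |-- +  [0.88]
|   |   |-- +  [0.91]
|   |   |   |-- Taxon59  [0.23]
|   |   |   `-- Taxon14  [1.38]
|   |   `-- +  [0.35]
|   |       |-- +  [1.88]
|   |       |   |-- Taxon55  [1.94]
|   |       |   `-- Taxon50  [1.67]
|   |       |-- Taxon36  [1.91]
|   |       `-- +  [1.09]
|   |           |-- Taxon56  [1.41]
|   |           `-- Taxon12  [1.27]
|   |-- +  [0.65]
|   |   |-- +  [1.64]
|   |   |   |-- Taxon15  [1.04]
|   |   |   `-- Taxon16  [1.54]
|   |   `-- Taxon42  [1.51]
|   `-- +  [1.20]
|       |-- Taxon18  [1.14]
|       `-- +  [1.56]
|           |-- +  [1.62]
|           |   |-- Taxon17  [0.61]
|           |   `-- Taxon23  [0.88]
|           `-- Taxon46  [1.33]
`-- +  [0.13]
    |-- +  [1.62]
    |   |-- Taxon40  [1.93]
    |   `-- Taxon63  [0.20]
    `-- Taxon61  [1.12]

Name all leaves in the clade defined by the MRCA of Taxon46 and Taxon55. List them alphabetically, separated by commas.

Taxon12, Taxon14, Taxon15, Taxon16, Taxon17, Taxon18, Taxon23, Taxon36, Taxon42, Taxon46, Taxon50, Taxon55, Taxon56, Taxon59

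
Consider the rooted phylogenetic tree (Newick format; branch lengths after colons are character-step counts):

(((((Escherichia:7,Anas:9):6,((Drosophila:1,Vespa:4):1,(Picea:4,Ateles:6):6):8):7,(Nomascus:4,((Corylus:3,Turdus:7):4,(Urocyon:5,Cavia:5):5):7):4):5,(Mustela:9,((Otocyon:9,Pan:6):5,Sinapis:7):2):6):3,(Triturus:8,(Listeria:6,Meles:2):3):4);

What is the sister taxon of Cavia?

Urocyon

Cavia attaches to the tree at the node subtending (Urocyon,Cavia).
The other lineage descending from that same node — the sister group — is the single tip Urocyon.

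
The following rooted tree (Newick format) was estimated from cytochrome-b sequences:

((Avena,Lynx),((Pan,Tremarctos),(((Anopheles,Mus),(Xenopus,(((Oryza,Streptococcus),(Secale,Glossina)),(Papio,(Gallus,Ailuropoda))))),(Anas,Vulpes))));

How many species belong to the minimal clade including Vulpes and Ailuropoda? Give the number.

12

The MRCA of Vulpes and Ailuropoda is the node subtending (((Anopheles,Mus),(Xenopus,(((Oryza,Streptococcus),(Secale,Glossina)),(Papio,(Gallus,Ailuropoda))))),(Anas,Vulpes)).
That clade contains 12 terminal taxa: Ailuropoda, Anas, Anopheles, Gallus, Glossina, Mus, Oryza, Papio, Secale, Streptococcus, Vulpes, Xenopus.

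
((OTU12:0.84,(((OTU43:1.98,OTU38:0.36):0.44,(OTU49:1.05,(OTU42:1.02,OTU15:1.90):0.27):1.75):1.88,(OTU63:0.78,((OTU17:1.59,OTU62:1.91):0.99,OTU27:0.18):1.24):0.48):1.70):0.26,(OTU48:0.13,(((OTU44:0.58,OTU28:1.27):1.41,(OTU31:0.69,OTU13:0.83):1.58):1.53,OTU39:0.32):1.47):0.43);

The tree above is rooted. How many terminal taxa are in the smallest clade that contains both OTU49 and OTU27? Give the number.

9

The MRCA of OTU49 and OTU27 is the node subtending (((OTU43,OTU38),(OTU49,(OTU42,OTU15))),(OTU63,((OTU17,OTU62),OTU27))).
That clade contains 9 terminal taxa: OTU15, OTU17, OTU27, OTU38, OTU42, OTU43, OTU49, OTU62, OTU63.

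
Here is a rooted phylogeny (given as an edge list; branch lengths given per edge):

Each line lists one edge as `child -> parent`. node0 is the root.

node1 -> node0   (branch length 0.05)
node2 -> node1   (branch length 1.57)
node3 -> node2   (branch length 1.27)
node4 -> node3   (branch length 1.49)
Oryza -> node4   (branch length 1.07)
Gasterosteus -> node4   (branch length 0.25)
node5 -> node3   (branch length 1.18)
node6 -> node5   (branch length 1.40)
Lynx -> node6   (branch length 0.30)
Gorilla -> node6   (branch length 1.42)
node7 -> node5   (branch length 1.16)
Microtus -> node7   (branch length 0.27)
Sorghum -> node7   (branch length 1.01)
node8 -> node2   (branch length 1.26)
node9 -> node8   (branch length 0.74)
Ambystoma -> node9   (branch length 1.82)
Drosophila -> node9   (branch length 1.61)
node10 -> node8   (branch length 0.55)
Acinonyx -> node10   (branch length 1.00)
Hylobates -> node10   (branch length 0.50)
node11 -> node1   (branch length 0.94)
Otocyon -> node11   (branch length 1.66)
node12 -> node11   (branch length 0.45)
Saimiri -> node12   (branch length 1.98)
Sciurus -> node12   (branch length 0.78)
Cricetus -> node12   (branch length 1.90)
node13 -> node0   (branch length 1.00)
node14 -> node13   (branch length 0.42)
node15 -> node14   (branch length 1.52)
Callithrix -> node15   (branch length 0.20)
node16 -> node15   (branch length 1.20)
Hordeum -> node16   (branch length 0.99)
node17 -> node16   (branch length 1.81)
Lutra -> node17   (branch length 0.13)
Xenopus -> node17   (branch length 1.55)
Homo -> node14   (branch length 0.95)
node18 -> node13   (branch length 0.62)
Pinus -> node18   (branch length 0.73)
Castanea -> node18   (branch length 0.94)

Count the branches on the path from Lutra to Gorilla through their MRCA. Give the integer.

12

The MRCA of Lutra and Gorilla is the root of the tree.
From Lutra up to that node: 6 branches. From Gorilla up to the same node: 6 branches. Total: 6 + 6 = 12.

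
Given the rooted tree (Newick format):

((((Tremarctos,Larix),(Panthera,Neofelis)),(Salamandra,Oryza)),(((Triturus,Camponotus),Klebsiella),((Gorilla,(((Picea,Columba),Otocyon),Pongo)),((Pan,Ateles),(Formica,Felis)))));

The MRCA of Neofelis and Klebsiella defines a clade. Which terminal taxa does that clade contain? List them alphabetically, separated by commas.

Tracing Neofelis: it sits inside (Panthera,Neofelis).
Tracing Klebsiella: it sits inside ((Triturus,Camponotus),Klebsiella).
The smallest clade enclosing both is the whole tree (their MRCA is the root), so the answer is all 18 tips in alphabetical order.

Ateles, Camponotus, Columba, Felis, Formica, Gorilla, Klebsiella, Larix, Neofelis, Oryza, Otocyon, Pan, Panthera, Picea, Pongo, Salamandra, Tremarctos, Triturus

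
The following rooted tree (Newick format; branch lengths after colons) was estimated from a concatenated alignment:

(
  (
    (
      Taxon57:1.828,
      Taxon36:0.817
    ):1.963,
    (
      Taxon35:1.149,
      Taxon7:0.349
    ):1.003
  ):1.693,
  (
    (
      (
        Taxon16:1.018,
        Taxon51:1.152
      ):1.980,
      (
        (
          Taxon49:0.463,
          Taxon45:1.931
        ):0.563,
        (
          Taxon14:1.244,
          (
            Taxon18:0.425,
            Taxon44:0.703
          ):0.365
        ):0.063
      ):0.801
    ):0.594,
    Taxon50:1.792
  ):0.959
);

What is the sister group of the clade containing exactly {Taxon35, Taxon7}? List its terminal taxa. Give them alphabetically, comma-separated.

The clade containing exactly {Taxon35, Taxon7} attaches to the tree at the node subtending ((Taxon57,Taxon36),(Taxon35,Taxon7)).
The other lineage descending from that same node — the sister group — is (Taxon57,Taxon36); its 2 tips in alphabetical order are the answer.

Taxon36, Taxon57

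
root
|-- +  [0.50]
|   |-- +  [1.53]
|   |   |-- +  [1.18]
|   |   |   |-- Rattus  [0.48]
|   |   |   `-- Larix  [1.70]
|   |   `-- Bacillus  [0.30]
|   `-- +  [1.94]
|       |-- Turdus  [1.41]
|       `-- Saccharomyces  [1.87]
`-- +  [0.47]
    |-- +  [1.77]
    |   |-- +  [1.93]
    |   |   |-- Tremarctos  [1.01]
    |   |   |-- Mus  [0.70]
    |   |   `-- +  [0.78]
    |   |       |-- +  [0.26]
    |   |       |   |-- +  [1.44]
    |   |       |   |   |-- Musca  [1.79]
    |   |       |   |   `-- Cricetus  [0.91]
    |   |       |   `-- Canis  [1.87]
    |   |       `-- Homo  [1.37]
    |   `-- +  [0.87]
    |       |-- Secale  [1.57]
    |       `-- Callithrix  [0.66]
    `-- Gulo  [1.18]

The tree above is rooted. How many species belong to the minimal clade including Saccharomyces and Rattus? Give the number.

The MRCA of Saccharomyces and Rattus is the node subtending (((Rattus,Larix),Bacillus),(Turdus,Saccharomyces)).
That clade contains 5 terminal taxa: Bacillus, Larix, Rattus, Saccharomyces, Turdus.

5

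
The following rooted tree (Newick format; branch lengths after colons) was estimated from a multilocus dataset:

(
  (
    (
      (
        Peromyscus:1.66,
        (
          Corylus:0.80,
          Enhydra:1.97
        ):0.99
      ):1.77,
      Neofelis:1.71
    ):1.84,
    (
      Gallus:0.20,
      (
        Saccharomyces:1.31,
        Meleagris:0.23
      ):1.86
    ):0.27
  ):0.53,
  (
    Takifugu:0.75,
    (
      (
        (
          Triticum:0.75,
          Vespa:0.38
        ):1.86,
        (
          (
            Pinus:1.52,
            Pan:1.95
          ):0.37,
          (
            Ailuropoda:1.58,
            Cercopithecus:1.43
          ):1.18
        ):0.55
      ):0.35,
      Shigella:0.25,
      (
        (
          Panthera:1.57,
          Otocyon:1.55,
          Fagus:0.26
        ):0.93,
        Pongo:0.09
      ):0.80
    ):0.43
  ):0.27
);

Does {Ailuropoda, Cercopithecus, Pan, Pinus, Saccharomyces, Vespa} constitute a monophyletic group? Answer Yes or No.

The MRCA of the listed taxa is the root, so the smallest clade containing them is the whole tree.
That clade also contains Corylus, Enhydra, Fagus, Gallus, Meleagris, Neofelis, Otocyon, Panthera, Peromyscus, Pongo, Shigella, Takifugu, Triticum, which are not in the proposed group, so the group is not monophyletic.

No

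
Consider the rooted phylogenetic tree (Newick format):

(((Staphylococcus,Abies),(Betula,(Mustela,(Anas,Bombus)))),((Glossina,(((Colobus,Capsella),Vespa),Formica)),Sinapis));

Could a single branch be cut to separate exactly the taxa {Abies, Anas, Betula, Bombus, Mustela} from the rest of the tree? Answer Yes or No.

No

The MRCA of the listed taxa subtends ((Staphylococcus,Abies),(Betula,(Mustela,(Anas,Bombus)))).
That clade also contains Staphylococcus, which is not in the proposed group, so the group is not monophyletic.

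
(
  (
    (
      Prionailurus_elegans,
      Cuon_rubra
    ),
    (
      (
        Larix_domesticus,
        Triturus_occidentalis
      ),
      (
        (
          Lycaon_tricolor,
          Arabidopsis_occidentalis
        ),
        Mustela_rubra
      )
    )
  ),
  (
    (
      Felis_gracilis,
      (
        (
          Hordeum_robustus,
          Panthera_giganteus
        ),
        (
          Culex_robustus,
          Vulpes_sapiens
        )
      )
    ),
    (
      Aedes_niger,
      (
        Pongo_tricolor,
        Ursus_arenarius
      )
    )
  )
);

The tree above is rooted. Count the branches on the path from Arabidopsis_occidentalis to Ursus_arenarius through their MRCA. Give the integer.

9

The MRCA of Arabidopsis_occidentalis and Ursus_arenarius is the root of the tree.
From Arabidopsis_occidentalis up to that node: 5 branches. From Ursus_arenarius up to the same node: 4 branches. Total: 5 + 4 = 9.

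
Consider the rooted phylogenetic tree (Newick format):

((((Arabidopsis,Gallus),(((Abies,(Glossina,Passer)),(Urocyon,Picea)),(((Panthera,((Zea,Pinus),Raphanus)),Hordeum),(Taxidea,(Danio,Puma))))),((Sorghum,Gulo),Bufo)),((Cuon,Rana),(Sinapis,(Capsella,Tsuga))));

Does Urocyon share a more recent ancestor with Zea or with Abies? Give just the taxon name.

Abies

The MRCA of Urocyon and Abies subtends ((Abies,(Glossina,Passer)),(Urocyon,Picea)) (5 taxa).
The MRCA of Urocyon and Zea subtends (((Abies,(Glossina,Passer)),(Urocyon,Picea)),(((Panthera,((Zea,Pinus),Raphanus)),Hordeum),(Taxidea,(Danio,Puma)))) (13 taxa).
The first is nested inside the second, so Urocyon shares a more recent common ancestor with Abies.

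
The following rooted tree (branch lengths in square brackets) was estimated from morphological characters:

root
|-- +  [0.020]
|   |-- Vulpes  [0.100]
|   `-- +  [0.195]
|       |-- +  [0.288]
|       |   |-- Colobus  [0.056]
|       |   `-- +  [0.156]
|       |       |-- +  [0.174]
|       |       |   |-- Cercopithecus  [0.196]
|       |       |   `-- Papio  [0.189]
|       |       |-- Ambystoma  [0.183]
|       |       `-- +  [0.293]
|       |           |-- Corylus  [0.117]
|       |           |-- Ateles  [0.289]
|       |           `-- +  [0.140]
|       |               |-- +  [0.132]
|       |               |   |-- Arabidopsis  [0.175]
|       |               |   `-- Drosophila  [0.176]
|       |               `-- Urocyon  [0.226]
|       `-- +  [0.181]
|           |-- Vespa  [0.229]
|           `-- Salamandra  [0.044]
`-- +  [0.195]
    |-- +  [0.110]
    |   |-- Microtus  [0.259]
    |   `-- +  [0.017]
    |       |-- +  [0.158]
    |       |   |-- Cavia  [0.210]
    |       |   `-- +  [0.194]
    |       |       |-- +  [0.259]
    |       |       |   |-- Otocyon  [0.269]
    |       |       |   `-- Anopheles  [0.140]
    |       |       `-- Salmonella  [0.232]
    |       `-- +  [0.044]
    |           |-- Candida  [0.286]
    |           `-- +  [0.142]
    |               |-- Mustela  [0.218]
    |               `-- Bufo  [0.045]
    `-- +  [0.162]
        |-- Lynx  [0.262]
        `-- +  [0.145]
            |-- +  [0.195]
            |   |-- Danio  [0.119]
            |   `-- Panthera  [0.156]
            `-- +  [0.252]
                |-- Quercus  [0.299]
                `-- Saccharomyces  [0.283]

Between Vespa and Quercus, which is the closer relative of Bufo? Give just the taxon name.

The MRCA of Bufo and Quercus subtends ((Microtus,((Cavia,((Otocyon,Anopheles),Salmonella)),(Candida,(Mustela,Bufo)))),(Lynx,((Danio,Panthera),(Quercus,Saccharomyces)))) (13 taxa).
The MRCA of Bufo and Vespa is the root, subtending the entire tree (25 taxa).
The first is nested inside the second, so Bufo shares a more recent common ancestor with Quercus.

Quercus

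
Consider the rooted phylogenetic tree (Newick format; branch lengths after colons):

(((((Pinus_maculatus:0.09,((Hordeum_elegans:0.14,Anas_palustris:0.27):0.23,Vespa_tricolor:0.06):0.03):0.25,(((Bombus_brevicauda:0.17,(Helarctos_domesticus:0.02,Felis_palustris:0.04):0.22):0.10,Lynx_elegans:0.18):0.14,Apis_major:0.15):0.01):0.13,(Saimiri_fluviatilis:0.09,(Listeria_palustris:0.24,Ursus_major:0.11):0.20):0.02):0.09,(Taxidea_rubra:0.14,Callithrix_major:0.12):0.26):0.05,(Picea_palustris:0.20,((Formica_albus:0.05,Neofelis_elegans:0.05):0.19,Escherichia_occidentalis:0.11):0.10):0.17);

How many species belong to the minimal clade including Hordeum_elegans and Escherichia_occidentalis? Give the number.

The MRCA of Hordeum_elegans and Escherichia_occidentalis is the root, so the clade is the entire tree.
That clade contains 18 terminal taxa: Anas_palustris, Apis_major, Bombus_brevicauda, Callithrix_major, Escherichia_occidentalis, Felis_palustris, Formica_albus, Helarctos_domesticus, Hordeum_elegans, Listeria_palustris, Lynx_elegans, Neofelis_elegans, Picea_palustris, Pinus_maculatus, Saimiri_fluviatilis, Taxidea_rubra, Ursus_major, Vespa_tricolor.

18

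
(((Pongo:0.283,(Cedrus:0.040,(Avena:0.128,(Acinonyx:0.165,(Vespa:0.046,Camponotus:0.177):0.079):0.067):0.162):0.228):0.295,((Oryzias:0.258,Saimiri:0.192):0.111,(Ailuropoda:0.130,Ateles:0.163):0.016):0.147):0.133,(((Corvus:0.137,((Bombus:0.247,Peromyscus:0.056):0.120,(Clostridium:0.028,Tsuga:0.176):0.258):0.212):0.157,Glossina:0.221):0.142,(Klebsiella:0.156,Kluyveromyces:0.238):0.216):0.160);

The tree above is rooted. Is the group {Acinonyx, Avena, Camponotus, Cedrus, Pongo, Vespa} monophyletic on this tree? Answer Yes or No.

Yes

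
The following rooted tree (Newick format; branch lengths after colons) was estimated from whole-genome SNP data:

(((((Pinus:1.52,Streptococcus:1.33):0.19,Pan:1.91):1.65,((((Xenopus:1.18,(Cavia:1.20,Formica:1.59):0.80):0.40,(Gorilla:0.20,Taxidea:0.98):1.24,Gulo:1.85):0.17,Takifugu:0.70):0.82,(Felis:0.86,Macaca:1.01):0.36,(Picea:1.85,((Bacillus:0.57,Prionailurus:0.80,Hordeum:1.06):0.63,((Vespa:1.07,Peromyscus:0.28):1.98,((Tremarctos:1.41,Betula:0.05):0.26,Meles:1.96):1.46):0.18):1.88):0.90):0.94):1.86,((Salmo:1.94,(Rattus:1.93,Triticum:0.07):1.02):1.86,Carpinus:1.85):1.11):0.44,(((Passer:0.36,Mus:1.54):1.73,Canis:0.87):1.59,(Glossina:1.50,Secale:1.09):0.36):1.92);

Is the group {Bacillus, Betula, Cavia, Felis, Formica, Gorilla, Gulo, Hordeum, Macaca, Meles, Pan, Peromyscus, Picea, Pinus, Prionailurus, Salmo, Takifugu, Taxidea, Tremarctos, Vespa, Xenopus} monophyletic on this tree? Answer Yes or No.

No

The MRCA of the listed taxa subtends ((((Pinus,Streptococcus),Pan),((((Xenopus,(Cavia,Formica)),(Gorilla,Taxidea),Gulo),Takifugu),(Felis,Macaca),(Picea,((Bacillus,Prionailurus,Hordeum),((Vespa,Peromyscus),((Tremarctos,Betula),Meles)))))),((Salmo,(Rattus,Triticum)),Carpinus)).
That clade also contains Carpinus, Rattus, Streptococcus, Triticum, which are not in the proposed group, so the group is not monophyletic.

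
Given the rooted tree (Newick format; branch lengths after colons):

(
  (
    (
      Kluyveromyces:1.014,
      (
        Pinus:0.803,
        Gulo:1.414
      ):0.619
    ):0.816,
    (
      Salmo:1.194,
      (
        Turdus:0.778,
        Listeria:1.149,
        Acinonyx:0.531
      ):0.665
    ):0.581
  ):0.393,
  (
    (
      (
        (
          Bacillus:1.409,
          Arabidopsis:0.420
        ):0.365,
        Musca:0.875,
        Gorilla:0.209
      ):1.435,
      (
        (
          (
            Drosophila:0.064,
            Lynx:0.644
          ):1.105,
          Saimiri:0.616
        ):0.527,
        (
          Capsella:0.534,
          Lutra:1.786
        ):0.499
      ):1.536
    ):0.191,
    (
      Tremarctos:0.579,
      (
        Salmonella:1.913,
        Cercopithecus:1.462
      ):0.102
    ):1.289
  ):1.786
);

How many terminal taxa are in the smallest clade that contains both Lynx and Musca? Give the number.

9

The MRCA of Lynx and Musca is the node subtending (((Bacillus,Arabidopsis),Musca,Gorilla),(((Drosophila,Lynx),Saimiri),(Capsella,Lutra))).
That clade contains 9 terminal taxa: Arabidopsis, Bacillus, Capsella, Drosophila, Gorilla, Lutra, Lynx, Musca, Saimiri.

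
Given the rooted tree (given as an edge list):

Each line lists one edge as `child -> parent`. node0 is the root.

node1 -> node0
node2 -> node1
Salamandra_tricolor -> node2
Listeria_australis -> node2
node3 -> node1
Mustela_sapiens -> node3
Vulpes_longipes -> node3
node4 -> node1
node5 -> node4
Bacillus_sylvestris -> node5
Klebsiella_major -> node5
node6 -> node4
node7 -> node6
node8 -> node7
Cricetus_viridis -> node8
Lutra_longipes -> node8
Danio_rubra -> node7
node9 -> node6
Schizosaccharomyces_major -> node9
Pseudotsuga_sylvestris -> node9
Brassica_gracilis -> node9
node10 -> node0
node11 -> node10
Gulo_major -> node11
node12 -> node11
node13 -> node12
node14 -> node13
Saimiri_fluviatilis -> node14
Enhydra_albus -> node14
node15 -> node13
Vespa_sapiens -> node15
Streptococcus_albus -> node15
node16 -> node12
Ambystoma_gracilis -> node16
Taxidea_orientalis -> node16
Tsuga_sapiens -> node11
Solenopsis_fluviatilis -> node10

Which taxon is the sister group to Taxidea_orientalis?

Taxidea_orientalis attaches to the tree at the node subtending (Ambystoma_gracilis,Taxidea_orientalis).
The other lineage descending from that same node — the sister group — is the single tip Ambystoma_gracilis.

Ambystoma_gracilis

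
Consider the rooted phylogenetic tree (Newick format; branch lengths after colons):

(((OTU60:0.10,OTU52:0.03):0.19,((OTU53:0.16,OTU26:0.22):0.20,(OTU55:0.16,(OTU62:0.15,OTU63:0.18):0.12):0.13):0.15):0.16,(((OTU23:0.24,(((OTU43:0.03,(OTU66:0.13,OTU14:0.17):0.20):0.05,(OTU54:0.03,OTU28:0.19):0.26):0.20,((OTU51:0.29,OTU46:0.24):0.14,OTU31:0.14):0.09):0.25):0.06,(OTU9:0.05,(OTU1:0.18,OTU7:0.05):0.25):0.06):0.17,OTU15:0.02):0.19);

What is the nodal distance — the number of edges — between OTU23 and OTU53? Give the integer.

The MRCA of OTU23 and OTU53 is the root of the tree.
From OTU23 up to that node: 4 branches. From OTU53 up to the same node: 4 branches. Total: 4 + 4 = 8.

8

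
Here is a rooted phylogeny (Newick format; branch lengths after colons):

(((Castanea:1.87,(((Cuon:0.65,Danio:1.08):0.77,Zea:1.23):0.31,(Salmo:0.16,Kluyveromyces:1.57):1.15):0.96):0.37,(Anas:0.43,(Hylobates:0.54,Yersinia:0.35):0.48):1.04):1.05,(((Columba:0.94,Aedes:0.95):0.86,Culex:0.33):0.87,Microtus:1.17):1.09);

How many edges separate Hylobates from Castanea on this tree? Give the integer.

The MRCA of Hylobates and Castanea is the node subtending ((Castanea,(((Cuon,Danio),Zea),(Salmo,Kluyveromyces))),(Anas,(Hylobates,Yersinia))).
From Hylobates up to that node: 3 branches. From Castanea up to the same node: 2 branches. Total: 3 + 2 = 5.

5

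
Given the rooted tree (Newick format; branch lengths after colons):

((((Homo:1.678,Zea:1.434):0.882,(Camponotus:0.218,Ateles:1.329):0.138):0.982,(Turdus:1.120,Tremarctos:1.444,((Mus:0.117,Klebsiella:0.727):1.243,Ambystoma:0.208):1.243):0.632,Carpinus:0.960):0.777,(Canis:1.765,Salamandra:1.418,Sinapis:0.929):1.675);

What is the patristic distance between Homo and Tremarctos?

5.618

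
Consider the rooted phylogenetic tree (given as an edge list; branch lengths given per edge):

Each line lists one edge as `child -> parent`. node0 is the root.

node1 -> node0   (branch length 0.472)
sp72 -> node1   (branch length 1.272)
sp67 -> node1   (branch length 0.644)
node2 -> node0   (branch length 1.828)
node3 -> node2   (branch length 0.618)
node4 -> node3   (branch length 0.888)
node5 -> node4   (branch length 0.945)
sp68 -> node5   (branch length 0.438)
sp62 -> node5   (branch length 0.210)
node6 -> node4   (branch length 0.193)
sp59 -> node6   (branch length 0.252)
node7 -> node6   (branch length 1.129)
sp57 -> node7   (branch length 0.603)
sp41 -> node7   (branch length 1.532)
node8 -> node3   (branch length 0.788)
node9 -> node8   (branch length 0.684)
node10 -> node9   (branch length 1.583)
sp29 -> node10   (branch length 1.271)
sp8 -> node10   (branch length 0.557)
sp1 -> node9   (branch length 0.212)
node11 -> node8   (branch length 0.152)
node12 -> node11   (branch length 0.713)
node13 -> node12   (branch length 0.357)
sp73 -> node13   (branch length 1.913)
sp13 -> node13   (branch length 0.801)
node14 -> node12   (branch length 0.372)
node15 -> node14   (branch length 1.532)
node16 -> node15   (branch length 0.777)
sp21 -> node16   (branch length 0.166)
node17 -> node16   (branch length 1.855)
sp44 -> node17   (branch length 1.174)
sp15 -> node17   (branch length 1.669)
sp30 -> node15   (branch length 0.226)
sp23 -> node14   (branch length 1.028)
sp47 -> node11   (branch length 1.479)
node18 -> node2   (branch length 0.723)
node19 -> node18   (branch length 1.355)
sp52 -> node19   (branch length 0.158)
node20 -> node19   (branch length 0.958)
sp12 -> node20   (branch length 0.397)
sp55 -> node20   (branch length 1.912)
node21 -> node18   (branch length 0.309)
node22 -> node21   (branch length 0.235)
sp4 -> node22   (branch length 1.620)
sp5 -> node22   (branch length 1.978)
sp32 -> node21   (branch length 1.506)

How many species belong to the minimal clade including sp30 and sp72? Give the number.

24

The MRCA of sp30 and sp72 is the root, so the clade is the entire tree.
That clade contains 24 terminal taxa: sp1, sp12, sp13, sp15, sp21, sp23, sp29, sp30, sp32, sp4, sp41, sp44, sp47, sp5, sp52, sp55, sp57, sp59, sp62, sp67, sp68, sp72, sp73, sp8.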